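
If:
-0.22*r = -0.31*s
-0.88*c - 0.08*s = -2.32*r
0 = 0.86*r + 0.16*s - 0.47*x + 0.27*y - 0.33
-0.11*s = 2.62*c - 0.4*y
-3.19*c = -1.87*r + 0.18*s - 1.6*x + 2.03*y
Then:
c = -0.13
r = -0.05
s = -0.04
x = -1.31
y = -0.87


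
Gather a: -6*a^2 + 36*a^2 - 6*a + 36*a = 30*a^2 + 30*a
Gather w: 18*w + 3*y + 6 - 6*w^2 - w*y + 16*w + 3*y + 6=-6*w^2 + w*(34 - y) + 6*y + 12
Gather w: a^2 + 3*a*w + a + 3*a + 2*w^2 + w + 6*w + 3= a^2 + 4*a + 2*w^2 + w*(3*a + 7) + 3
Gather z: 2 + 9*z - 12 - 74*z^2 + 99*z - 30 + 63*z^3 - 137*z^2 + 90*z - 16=63*z^3 - 211*z^2 + 198*z - 56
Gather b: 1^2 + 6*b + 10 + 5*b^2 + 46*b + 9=5*b^2 + 52*b + 20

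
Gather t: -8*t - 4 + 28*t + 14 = 20*t + 10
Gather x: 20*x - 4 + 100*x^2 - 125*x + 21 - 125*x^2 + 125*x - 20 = -25*x^2 + 20*x - 3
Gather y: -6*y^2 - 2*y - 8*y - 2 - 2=-6*y^2 - 10*y - 4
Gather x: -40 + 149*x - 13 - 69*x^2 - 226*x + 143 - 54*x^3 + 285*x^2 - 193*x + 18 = -54*x^3 + 216*x^2 - 270*x + 108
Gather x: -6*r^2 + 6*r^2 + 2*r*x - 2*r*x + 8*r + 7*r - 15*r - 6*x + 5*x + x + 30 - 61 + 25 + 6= 0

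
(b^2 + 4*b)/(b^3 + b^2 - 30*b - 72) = b/(b^2 - 3*b - 18)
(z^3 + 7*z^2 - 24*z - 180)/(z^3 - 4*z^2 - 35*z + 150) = (z + 6)/(z - 5)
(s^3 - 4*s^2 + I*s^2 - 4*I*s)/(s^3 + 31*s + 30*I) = s*(s - 4)/(s^2 - I*s + 30)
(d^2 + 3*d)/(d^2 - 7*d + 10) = d*(d + 3)/(d^2 - 7*d + 10)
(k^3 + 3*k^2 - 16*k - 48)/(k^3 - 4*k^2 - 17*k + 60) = (k^2 - k - 12)/(k^2 - 8*k + 15)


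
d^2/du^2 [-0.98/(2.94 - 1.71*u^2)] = (17.193708*u^2 + 9.853704)/(1.71*u^2 - 2.94)^3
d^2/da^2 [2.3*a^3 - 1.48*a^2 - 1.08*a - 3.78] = 13.8*a - 2.96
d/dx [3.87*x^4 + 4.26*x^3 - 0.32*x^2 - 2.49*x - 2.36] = 15.48*x^3 + 12.78*x^2 - 0.64*x - 2.49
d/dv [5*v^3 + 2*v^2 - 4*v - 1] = 15*v^2 + 4*v - 4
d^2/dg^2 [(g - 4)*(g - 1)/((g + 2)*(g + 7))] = 4*(-7*g^3 - 15*g^2 + 159*g + 547)/(g^6 + 27*g^5 + 285*g^4 + 1485*g^3 + 3990*g^2 + 5292*g + 2744)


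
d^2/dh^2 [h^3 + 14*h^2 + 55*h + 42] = 6*h + 28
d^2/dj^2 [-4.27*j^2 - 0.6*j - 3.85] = -8.54000000000000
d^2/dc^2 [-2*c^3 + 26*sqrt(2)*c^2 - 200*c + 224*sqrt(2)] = -12*c + 52*sqrt(2)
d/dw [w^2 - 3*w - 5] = 2*w - 3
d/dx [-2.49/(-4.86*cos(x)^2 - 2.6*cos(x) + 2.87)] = (24.2028*cos(x) + 6.474)*sin(x)/(4.86*cos(x)^2 + 2.6*cos(x) - 2.87)^2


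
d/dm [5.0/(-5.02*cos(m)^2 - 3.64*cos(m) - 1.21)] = -(50.2*cos(m) + 18.2)*sin(m)/(5.02*cos(m)^2 + 3.64*cos(m) + 1.21)^2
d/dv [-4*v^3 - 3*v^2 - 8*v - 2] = -12*v^2 - 6*v - 8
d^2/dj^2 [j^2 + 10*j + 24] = 2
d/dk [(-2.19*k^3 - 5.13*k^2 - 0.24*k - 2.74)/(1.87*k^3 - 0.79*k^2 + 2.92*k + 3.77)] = (-1.77635683940025e-15*k^5 + 11.3232*k^4 - 11.892*k^3 - 24.5667*k^2 - 43.0094*k + 7.096)/(3.4969*k^6 - 2.9546*k^5 + 11.5449*k^4 + 9.4862*k^3 + 2.5698*k^2 + 22.0168*k + 14.2129)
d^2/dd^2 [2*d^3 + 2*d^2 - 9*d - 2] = 12*d + 4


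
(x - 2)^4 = x^4 - 8*x^3 + 24*x^2 - 32*x + 16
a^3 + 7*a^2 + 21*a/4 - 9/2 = (a - 1/2)*(a + 3/2)*(a + 6)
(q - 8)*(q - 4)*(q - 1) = q^3 - 13*q^2 + 44*q - 32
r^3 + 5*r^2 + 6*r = r*(r + 2)*(r + 3)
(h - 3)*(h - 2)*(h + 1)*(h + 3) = h^4 - h^3 - 11*h^2 + 9*h + 18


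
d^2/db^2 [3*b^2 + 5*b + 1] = 6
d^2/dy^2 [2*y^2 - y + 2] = 4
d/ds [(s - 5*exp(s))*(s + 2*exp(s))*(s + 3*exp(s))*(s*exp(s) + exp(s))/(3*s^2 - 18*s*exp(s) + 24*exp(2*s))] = (s^6 + 3*s^5 - 65*s^4*exp(2*s) - 18*s^4*exp(s) + s^4 + 108*s^3*exp(3*s) - 33*s^3*exp(2*s) - 12*s^3*exp(s) + 388*s^2*exp(4*s) + 252*s^2*exp(3*s) + 43*s^2*exp(2*s) - 480*s*exp(5*s) + 84*s*exp(4*s) + 60*s*exp(3*s) - 720*exp(5*s) - 332*exp(4*s))*exp(s)/(3*(s^4 - 12*s^3*exp(s) + 52*s^2*exp(2*s) - 96*s*exp(3*s) + 64*exp(4*s)))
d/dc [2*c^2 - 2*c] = 4*c - 2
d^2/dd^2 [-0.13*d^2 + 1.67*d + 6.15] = -0.260000000000000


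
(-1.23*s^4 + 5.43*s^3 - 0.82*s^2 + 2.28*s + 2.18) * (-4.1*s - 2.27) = 5.043*s^5 - 19.4709*s^4 - 8.9641*s^3 - 7.4866*s^2 - 14.1136*s - 4.9486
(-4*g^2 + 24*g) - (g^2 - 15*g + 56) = -5*g^2 + 39*g - 56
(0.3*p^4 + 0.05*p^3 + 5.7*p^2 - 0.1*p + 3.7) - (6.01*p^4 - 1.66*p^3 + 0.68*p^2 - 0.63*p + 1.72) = -5.71*p^4 + 1.71*p^3 + 5.02*p^2 + 0.53*p + 1.98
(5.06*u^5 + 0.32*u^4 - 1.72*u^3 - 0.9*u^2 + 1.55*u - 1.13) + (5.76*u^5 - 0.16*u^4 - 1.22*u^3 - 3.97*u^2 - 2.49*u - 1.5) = 10.82*u^5 + 0.16*u^4 - 2.94*u^3 - 4.87*u^2 - 0.94*u - 2.63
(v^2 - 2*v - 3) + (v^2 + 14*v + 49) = 2*v^2 + 12*v + 46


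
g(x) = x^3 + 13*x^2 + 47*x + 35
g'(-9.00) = 56.00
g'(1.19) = 82.19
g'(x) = 3*x^2 + 26*x + 47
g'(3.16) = 159.12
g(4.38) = 574.28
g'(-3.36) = -6.49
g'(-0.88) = 26.44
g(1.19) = 111.02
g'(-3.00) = -4.00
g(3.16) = 344.89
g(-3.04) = -15.83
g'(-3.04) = -4.32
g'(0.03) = 47.78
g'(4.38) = 218.43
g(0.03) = 36.42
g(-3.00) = -16.00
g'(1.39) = 88.94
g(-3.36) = -14.09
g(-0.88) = 3.03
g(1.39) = 128.13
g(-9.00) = -64.00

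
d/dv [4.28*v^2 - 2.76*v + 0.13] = 8.56*v - 2.76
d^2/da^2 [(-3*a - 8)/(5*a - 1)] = -430/(5*a - 1)^3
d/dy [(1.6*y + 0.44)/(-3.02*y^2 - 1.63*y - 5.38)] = (4.832*y^2 + 2.6576*y - 7.8908)/(9.1204*y^4 + 9.8452*y^3 + 35.1521*y^2 + 17.5388*y + 28.9444)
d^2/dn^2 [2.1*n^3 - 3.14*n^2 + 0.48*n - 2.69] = 12.6*n - 6.28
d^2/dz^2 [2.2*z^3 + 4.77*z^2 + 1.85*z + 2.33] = 13.2*z + 9.54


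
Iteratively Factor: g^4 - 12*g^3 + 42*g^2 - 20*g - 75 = (g + 1)*(g^3 - 13*g^2 + 55*g - 75) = (g - 5)*(g + 1)*(g^2 - 8*g + 15) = (g - 5)^2*(g + 1)*(g - 3)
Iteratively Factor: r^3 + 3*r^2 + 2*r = (r + 2)*(r^2 + r) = r*(r + 2)*(r + 1)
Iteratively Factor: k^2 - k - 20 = (k - 5)*(k + 4)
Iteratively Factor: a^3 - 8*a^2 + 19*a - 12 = (a - 1)*(a^2 - 7*a + 12) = (a - 3)*(a - 1)*(a - 4)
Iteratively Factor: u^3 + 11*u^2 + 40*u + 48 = (u + 3)*(u^2 + 8*u + 16) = (u + 3)*(u + 4)*(u + 4)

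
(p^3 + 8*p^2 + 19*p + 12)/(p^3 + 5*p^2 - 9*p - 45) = (p^2 + 5*p + 4)/(p^2 + 2*p - 15)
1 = 1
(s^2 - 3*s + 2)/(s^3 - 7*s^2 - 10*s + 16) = (s - 2)/(s^2 - 6*s - 16)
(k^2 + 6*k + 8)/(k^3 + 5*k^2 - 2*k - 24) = (k + 2)/(k^2 + k - 6)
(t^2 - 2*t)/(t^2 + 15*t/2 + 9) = 2*t*(t - 2)/(2*t^2 + 15*t + 18)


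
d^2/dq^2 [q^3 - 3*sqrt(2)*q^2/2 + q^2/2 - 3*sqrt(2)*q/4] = 6*q - 3*sqrt(2) + 1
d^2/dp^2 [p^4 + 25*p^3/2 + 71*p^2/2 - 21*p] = 12*p^2 + 75*p + 71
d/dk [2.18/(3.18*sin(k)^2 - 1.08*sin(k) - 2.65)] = (2.3544 - 13.8648*sin(k))*cos(k)/(-3.18*sin(k)^2 + 1.08*sin(k) + 2.65)^2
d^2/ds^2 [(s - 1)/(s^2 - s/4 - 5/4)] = 8*((1 - s)*(8*s - 1)^2 + (5 - 12*s)*(-4*s^2 + s + 5))/(-4*s^2 + s + 5)^3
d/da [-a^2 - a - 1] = -2*a - 1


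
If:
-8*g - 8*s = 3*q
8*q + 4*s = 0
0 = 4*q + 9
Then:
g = -117/32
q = -9/4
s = 9/2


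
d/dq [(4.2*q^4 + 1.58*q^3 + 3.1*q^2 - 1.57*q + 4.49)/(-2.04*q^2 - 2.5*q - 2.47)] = (-17.136*q^5 - 34.7232*q^4 - 49.396*q^3 - 22.6606*q^2 + 3.0052*q + 15.1029)/(4.1616*q^4 + 10.2*q^3 + 16.3276*q^2 + 12.35*q + 6.1009)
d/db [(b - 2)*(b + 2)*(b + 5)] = 3*b^2 + 10*b - 4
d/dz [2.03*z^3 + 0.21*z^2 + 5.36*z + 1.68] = 6.09*z^2 + 0.42*z + 5.36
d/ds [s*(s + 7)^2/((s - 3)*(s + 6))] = (s^4 + 6*s^3 - 61*s^2 - 504*s - 882)/(s^4 + 6*s^3 - 27*s^2 - 108*s + 324)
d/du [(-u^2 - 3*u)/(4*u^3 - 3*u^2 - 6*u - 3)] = (4*u^4 + 24*u^3 - 3*u^2 + 6*u + 9)/(16*u^6 - 24*u^5 - 39*u^4 + 12*u^3 + 54*u^2 + 36*u + 9)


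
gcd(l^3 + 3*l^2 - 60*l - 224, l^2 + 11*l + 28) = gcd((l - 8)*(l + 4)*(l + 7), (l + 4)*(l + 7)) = l^2 + 11*l + 28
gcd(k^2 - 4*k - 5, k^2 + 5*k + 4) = k + 1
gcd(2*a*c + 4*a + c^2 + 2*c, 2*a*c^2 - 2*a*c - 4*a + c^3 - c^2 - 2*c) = 2*a + c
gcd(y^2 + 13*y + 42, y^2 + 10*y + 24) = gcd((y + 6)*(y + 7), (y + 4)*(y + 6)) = y + 6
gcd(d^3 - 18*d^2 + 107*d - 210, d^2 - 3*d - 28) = d - 7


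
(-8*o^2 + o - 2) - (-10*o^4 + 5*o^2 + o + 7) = 10*o^4 - 13*o^2 - 9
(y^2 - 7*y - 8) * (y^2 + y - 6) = y^4 - 6*y^3 - 21*y^2 + 34*y + 48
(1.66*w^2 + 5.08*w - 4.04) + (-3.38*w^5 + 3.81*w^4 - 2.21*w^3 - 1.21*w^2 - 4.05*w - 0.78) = -3.38*w^5 + 3.81*w^4 - 2.21*w^3 + 0.45*w^2 + 1.03*w - 4.82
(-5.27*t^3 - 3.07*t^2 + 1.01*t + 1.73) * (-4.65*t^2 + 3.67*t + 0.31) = 24.5055*t^5 - 5.0654*t^4 - 17.5971*t^3 - 5.2895*t^2 + 6.6622*t + 0.5363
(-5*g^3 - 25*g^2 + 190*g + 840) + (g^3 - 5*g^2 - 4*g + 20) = -4*g^3 - 30*g^2 + 186*g + 860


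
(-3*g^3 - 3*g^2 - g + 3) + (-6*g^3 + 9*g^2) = -9*g^3 + 6*g^2 - g + 3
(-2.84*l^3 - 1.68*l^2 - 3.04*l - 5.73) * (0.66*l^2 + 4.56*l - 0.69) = -1.8744*l^5 - 14.0592*l^4 - 7.7076*l^3 - 16.485*l^2 - 24.0312*l + 3.9537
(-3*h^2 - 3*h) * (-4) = 12*h^2 + 12*h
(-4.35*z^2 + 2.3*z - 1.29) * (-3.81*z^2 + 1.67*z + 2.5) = 16.5735*z^4 - 16.0275*z^3 - 2.1191*z^2 + 3.5957*z - 3.225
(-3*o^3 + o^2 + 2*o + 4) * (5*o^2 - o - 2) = -15*o^5 + 8*o^4 + 15*o^3 + 16*o^2 - 8*o - 8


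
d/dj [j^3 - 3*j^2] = 3*j*(j - 2)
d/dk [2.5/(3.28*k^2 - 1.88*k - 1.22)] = (4.7 - 16.4*k)/(-3.28*k^2 + 1.88*k + 1.22)^2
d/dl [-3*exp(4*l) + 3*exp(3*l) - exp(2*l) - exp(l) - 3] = (-12*exp(3*l) + 9*exp(2*l) - 2*exp(l) - 1)*exp(l)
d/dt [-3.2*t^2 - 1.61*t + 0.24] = -6.4*t - 1.61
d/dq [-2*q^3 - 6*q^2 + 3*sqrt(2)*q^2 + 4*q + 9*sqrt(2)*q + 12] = -6*q^2 - 12*q + 6*sqrt(2)*q + 4 + 9*sqrt(2)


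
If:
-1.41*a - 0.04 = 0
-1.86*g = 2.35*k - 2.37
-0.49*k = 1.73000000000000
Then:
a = -0.03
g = 5.73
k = -3.53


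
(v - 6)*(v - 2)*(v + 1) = v^3 - 7*v^2 + 4*v + 12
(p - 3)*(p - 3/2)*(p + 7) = p^3 + 5*p^2/2 - 27*p + 63/2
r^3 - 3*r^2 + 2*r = r*(r - 2)*(r - 1)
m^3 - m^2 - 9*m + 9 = (m - 3)*(m - 1)*(m + 3)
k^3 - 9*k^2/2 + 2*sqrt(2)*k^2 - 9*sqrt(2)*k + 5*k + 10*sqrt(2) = (k - 5/2)*(k - 2)*(k + 2*sqrt(2))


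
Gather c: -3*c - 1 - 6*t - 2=-3*c - 6*t - 3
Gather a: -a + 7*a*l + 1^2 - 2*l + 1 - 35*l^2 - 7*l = a*(7*l - 1) - 35*l^2 - 9*l + 2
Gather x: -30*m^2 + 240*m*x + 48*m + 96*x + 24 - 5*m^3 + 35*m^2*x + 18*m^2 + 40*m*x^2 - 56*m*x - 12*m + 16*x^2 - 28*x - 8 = -5*m^3 - 12*m^2 + 36*m + x^2*(40*m + 16) + x*(35*m^2 + 184*m + 68) + 16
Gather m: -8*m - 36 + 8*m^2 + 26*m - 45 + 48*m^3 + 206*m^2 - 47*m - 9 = 48*m^3 + 214*m^2 - 29*m - 90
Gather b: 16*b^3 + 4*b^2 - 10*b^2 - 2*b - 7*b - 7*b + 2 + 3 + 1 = 16*b^3 - 6*b^2 - 16*b + 6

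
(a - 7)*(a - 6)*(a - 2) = a^3 - 15*a^2 + 68*a - 84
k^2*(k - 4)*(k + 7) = k^4 + 3*k^3 - 28*k^2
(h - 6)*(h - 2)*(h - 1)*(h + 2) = h^4 - 7*h^3 + 2*h^2 + 28*h - 24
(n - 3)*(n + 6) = n^2 + 3*n - 18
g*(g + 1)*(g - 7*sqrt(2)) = g^3 - 7*sqrt(2)*g^2 + g^2 - 7*sqrt(2)*g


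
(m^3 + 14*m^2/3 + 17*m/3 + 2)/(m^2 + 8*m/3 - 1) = (3*m^2 + 5*m + 2)/(3*m - 1)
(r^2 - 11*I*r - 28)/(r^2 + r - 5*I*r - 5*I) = (r^2 - 11*I*r - 28)/(r^2 + r - 5*I*r - 5*I)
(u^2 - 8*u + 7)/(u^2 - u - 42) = (u - 1)/(u + 6)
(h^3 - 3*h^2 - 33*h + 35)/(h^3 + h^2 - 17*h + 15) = (h - 7)/(h - 3)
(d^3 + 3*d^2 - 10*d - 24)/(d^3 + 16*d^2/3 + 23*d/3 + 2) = 3*(d^2 + d - 12)/(3*d^2 + 10*d + 3)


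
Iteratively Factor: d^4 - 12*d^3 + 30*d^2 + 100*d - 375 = (d - 5)*(d^3 - 7*d^2 - 5*d + 75) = (d - 5)*(d + 3)*(d^2 - 10*d + 25) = (d - 5)^2*(d + 3)*(d - 5)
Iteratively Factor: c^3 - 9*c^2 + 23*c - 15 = (c - 1)*(c^2 - 8*c + 15) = (c - 5)*(c - 1)*(c - 3)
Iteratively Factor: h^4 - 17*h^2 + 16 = (h - 1)*(h^3 + h^2 - 16*h - 16) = (h - 1)*(h + 1)*(h^2 - 16) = (h - 1)*(h + 1)*(h + 4)*(h - 4)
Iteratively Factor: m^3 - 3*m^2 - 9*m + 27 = (m + 3)*(m^2 - 6*m + 9) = (m - 3)*(m + 3)*(m - 3)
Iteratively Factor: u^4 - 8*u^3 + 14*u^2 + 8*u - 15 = (u - 5)*(u^3 - 3*u^2 - u + 3) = (u - 5)*(u - 3)*(u^2 - 1) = (u - 5)*(u - 3)*(u - 1)*(u + 1)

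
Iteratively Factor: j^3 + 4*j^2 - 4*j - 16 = (j - 2)*(j^2 + 6*j + 8) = (j - 2)*(j + 2)*(j + 4)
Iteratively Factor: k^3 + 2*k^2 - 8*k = (k)*(k^2 + 2*k - 8) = k*(k + 4)*(k - 2)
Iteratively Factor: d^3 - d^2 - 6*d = (d)*(d^2 - d - 6) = d*(d - 3)*(d + 2)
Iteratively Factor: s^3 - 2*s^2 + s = (s - 1)*(s^2 - s) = (s - 1)^2*(s)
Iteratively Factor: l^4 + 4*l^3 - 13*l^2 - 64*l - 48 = (l + 4)*(l^3 - 13*l - 12) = (l + 1)*(l + 4)*(l^2 - l - 12) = (l + 1)*(l + 3)*(l + 4)*(l - 4)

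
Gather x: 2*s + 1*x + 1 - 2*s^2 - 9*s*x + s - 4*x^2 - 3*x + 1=-2*s^2 + 3*s - 4*x^2 + x*(-9*s - 2) + 2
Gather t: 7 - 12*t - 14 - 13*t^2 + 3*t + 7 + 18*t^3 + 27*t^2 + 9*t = 18*t^3 + 14*t^2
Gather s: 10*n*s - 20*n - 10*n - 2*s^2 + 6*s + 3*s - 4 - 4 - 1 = -30*n - 2*s^2 + s*(10*n + 9) - 9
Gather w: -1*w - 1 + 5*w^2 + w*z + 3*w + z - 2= 5*w^2 + w*(z + 2) + z - 3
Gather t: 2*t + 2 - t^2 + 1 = -t^2 + 2*t + 3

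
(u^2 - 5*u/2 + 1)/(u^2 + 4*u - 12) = (u - 1/2)/(u + 6)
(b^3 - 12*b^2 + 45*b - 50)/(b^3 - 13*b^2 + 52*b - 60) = (b - 5)/(b - 6)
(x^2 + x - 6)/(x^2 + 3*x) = (x - 2)/x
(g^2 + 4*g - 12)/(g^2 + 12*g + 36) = (g - 2)/(g + 6)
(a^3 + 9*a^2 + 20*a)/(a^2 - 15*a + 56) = a*(a^2 + 9*a + 20)/(a^2 - 15*a + 56)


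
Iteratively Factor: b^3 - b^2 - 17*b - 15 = (b + 3)*(b^2 - 4*b - 5) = (b - 5)*(b + 3)*(b + 1)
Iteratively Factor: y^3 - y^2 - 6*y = (y)*(y^2 - y - 6) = y*(y - 3)*(y + 2)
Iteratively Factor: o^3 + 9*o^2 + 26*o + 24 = (o + 4)*(o^2 + 5*o + 6) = (o + 3)*(o + 4)*(o + 2)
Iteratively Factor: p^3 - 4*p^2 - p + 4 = (p - 1)*(p^2 - 3*p - 4) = (p - 1)*(p + 1)*(p - 4)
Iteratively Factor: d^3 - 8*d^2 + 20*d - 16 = (d - 2)*(d^2 - 6*d + 8) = (d - 4)*(d - 2)*(d - 2)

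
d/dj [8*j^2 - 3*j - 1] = 16*j - 3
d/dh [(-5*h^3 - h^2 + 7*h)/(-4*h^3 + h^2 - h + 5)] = (-9*h^4 + 66*h^3 - 81*h^2 - 10*h + 35)/(16*h^6 - 8*h^5 + 9*h^4 - 42*h^3 + 11*h^2 - 10*h + 25)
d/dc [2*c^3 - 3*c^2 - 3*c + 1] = 6*c^2 - 6*c - 3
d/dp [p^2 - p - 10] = 2*p - 1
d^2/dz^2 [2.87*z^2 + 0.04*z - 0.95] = 5.74000000000000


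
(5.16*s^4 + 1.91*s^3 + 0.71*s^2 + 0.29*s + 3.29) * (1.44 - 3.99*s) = -20.5884*s^5 - 0.1905*s^4 - 0.0825*s^3 - 0.1347*s^2 - 12.7095*s + 4.7376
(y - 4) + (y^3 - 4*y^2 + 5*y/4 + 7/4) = y^3 - 4*y^2 + 9*y/4 - 9/4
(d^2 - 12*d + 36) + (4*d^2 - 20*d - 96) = 5*d^2 - 32*d - 60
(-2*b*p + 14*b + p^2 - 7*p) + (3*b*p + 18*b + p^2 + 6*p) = b*p + 32*b + 2*p^2 - p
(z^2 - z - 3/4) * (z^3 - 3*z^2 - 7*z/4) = z^5 - 4*z^4 + z^3/2 + 4*z^2 + 21*z/16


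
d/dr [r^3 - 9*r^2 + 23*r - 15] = 3*r^2 - 18*r + 23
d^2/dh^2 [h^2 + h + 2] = 2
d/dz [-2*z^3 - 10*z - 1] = -6*z^2 - 10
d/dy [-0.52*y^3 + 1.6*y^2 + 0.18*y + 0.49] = -1.56*y^2 + 3.2*y + 0.18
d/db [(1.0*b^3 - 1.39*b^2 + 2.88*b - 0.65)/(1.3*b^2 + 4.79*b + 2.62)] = (1.3*b^4 + 9.58*b^3 - 2.5421*b^2 - 5.5936*b + 10.6591)/(1.69*b^4 + 12.454*b^3 + 29.7561*b^2 + 25.0996*b + 6.8644)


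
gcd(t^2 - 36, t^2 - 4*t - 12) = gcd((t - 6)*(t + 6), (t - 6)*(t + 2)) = t - 6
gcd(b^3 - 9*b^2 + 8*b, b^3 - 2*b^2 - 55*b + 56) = b^2 - 9*b + 8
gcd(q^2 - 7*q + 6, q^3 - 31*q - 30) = q - 6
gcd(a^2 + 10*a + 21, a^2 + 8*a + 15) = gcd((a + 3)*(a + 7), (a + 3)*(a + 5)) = a + 3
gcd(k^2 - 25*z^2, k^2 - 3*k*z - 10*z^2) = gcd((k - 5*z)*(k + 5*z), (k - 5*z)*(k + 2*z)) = -k + 5*z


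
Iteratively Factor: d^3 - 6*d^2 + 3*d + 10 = (d - 2)*(d^2 - 4*d - 5) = (d - 5)*(d - 2)*(d + 1)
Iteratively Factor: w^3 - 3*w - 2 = (w + 1)*(w^2 - w - 2) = (w - 2)*(w + 1)*(w + 1)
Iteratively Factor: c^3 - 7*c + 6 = (c - 1)*(c^2 + c - 6) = (c - 2)*(c - 1)*(c + 3)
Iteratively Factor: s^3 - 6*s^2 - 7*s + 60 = (s + 3)*(s^2 - 9*s + 20) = (s - 4)*(s + 3)*(s - 5)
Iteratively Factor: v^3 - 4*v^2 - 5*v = (v - 5)*(v^2 + v) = v*(v - 5)*(v + 1)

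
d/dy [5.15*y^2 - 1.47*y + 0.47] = 10.3*y - 1.47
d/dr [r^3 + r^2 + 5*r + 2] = 3*r^2 + 2*r + 5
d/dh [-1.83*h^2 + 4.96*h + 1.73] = 4.96 - 3.66*h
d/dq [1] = 0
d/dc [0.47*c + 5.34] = 0.470000000000000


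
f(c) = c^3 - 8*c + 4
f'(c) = 3*c^2 - 8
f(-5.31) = -103.24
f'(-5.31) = 76.59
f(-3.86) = -22.63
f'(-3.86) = 36.70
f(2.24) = -2.68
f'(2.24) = 7.05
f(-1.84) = 12.49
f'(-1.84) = 2.16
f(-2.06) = 11.74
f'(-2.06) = 4.73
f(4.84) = 78.66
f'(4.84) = 62.28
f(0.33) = 1.40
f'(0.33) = -7.67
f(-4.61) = -57.09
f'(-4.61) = 55.76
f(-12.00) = -1628.00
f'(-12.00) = 424.00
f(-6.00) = -164.00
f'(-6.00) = 100.00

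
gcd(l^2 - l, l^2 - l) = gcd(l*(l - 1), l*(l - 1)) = l^2 - l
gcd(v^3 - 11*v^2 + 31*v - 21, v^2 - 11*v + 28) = v - 7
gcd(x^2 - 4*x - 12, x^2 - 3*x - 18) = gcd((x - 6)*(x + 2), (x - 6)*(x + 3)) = x - 6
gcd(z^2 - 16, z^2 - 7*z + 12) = z - 4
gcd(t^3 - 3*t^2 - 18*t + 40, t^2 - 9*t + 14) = t - 2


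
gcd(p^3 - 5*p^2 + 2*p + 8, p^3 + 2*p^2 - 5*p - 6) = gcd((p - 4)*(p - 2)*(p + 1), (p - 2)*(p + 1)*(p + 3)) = p^2 - p - 2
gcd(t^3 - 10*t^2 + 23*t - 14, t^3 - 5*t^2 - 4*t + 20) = t - 2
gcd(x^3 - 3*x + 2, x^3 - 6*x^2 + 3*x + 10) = 1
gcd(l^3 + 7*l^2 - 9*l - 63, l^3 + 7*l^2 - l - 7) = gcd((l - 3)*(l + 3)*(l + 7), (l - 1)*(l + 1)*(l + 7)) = l + 7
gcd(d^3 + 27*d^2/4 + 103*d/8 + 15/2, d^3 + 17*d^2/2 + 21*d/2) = d + 3/2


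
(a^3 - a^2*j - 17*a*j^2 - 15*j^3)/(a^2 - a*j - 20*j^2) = (a^2 + 4*a*j + 3*j^2)/(a + 4*j)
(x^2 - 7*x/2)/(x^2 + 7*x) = (x - 7/2)/(x + 7)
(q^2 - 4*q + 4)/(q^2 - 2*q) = (q - 2)/q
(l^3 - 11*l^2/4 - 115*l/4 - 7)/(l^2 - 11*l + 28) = (l^2 + 17*l/4 + 1)/(l - 4)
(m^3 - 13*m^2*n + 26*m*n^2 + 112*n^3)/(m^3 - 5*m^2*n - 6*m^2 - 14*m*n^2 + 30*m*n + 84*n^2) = (m - 8*n)/(m - 6)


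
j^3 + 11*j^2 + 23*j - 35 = (j - 1)*(j + 5)*(j + 7)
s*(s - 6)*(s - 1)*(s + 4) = s^4 - 3*s^3 - 22*s^2 + 24*s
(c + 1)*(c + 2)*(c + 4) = c^3 + 7*c^2 + 14*c + 8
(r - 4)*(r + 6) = r^2 + 2*r - 24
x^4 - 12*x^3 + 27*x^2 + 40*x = x*(x - 8)*(x - 5)*(x + 1)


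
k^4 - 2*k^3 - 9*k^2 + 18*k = k*(k - 3)*(k - 2)*(k + 3)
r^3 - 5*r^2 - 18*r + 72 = (r - 6)*(r - 3)*(r + 4)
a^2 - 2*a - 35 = (a - 7)*(a + 5)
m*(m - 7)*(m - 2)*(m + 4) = m^4 - 5*m^3 - 22*m^2 + 56*m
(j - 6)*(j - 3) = j^2 - 9*j + 18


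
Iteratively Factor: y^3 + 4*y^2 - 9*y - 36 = (y - 3)*(y^2 + 7*y + 12) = (y - 3)*(y + 3)*(y + 4)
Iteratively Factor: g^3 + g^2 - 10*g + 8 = (g - 2)*(g^2 + 3*g - 4) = (g - 2)*(g - 1)*(g + 4)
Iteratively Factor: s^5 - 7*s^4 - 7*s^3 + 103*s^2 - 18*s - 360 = (s - 4)*(s^4 - 3*s^3 - 19*s^2 + 27*s + 90) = (s - 4)*(s - 3)*(s^3 - 19*s - 30) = (s - 4)*(s - 3)*(s + 3)*(s^2 - 3*s - 10) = (s - 5)*(s - 4)*(s - 3)*(s + 3)*(s + 2)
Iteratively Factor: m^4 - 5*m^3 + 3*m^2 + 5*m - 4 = (m - 1)*(m^3 - 4*m^2 - m + 4) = (m - 1)^2*(m^2 - 3*m - 4) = (m - 1)^2*(m + 1)*(m - 4)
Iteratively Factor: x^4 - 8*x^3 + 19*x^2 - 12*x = (x - 4)*(x^3 - 4*x^2 + 3*x) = x*(x - 4)*(x^2 - 4*x + 3) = x*(x - 4)*(x - 3)*(x - 1)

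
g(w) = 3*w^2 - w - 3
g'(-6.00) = -37.00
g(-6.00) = 111.00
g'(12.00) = 71.00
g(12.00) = 417.00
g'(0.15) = -0.10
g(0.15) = -3.08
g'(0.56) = 2.36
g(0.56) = -2.62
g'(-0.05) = -1.30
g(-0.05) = -2.94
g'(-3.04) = -19.24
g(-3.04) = 27.76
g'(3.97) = 22.82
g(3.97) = 40.31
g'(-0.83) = -5.98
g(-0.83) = -0.10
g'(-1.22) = -8.32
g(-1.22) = 2.69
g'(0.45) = 1.70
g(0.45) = -2.84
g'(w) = 6*w - 1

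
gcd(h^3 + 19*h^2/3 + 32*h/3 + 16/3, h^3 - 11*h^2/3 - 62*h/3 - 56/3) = h + 4/3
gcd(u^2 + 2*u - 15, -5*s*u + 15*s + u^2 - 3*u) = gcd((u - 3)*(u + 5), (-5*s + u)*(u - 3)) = u - 3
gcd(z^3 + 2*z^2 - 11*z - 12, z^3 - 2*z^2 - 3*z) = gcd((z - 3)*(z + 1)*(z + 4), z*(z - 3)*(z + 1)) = z^2 - 2*z - 3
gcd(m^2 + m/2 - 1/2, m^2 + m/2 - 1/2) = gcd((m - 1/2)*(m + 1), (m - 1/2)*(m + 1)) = m^2 + m/2 - 1/2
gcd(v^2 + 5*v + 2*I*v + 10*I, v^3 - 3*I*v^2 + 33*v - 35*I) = 1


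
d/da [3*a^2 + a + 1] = 6*a + 1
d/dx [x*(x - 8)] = 2*x - 8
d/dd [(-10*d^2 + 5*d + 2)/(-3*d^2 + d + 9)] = (5*d^2 - 168*d + 43)/(9*d^4 - 6*d^3 - 53*d^2 + 18*d + 81)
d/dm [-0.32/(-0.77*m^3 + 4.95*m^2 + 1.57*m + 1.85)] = (-0.7392*m^2 + 3.168*m + 0.5024)/(-0.77*m^3 + 4.95*m^2 + 1.57*m + 1.85)^2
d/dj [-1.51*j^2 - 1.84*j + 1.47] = -3.02*j - 1.84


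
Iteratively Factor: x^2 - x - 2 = (x + 1)*(x - 2)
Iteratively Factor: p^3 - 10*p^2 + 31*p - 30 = (p - 3)*(p^2 - 7*p + 10) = (p - 3)*(p - 2)*(p - 5)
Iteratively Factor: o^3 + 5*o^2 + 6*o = (o + 2)*(o^2 + 3*o) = (o + 2)*(o + 3)*(o)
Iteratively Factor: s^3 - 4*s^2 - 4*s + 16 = (s + 2)*(s^2 - 6*s + 8) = (s - 4)*(s + 2)*(s - 2)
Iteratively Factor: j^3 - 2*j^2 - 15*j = (j)*(j^2 - 2*j - 15) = j*(j - 5)*(j + 3)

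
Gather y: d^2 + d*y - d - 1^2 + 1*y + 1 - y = d^2 + d*y - d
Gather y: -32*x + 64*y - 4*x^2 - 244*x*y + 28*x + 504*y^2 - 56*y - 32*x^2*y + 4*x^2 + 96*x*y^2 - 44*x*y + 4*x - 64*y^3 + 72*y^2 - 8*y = -64*y^3 + y^2*(96*x + 576) + y*(-32*x^2 - 288*x)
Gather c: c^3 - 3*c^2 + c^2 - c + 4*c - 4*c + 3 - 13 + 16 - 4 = c^3 - 2*c^2 - c + 2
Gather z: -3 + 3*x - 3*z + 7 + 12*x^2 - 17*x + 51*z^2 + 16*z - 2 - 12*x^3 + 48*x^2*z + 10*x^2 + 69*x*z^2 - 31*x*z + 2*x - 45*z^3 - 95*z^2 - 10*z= -12*x^3 + 22*x^2 - 12*x - 45*z^3 + z^2*(69*x - 44) + z*(48*x^2 - 31*x + 3) + 2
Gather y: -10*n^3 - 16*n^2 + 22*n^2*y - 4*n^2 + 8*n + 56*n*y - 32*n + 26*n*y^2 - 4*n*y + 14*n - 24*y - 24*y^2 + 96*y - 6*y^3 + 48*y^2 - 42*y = -10*n^3 - 20*n^2 - 10*n - 6*y^3 + y^2*(26*n + 24) + y*(22*n^2 + 52*n + 30)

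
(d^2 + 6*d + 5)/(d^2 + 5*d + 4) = (d + 5)/(d + 4)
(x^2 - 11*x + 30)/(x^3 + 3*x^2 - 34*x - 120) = (x - 5)/(x^2 + 9*x + 20)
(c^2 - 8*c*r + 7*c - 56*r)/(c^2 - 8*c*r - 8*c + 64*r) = (c + 7)/(c - 8)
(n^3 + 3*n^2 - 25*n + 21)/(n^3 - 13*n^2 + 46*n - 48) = (n^2 + 6*n - 7)/(n^2 - 10*n + 16)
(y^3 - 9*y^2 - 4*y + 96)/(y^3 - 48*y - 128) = (y^2 - y - 12)/(y^2 + 8*y + 16)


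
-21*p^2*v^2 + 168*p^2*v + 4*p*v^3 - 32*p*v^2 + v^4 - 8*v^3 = v*(-3*p + v)*(7*p + v)*(v - 8)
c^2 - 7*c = c*(c - 7)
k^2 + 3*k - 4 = (k - 1)*(k + 4)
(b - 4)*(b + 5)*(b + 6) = b^3 + 7*b^2 - 14*b - 120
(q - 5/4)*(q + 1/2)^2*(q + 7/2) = q^4 + 13*q^3/4 - 15*q^2/8 - 61*q/16 - 35/32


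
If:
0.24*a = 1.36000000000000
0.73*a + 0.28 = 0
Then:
No Solution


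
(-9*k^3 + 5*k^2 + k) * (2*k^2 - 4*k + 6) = -18*k^5 + 46*k^4 - 72*k^3 + 26*k^2 + 6*k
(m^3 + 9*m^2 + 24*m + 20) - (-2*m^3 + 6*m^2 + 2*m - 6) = 3*m^3 + 3*m^2 + 22*m + 26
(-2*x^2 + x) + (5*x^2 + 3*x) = 3*x^2 + 4*x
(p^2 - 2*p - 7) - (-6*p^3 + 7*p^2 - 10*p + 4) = 6*p^3 - 6*p^2 + 8*p - 11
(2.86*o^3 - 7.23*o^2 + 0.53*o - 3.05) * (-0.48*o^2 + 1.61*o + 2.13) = -1.3728*o^5 + 8.075*o^4 - 5.8029*o^3 - 13.0826*o^2 - 3.7816*o - 6.4965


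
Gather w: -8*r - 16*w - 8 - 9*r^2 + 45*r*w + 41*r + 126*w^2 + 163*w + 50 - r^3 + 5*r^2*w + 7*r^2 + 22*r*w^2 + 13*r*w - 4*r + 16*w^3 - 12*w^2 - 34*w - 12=-r^3 - 2*r^2 + 29*r + 16*w^3 + w^2*(22*r + 114) + w*(5*r^2 + 58*r + 113) + 30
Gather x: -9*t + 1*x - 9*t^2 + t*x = -9*t^2 - 9*t + x*(t + 1)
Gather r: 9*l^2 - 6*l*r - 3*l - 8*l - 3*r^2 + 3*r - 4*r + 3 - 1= 9*l^2 - 11*l - 3*r^2 + r*(-6*l - 1) + 2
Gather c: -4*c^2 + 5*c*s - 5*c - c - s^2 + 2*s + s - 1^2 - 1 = -4*c^2 + c*(5*s - 6) - s^2 + 3*s - 2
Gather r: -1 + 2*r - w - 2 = 2*r - w - 3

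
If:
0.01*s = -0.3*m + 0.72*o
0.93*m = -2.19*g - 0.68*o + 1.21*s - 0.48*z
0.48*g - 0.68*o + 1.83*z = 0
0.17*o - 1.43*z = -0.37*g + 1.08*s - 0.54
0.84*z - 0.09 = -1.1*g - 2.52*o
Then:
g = 4.27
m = -3.24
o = -1.30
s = 3.88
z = -1.60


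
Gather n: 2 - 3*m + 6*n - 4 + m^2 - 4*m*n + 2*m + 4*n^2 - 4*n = m^2 - m + 4*n^2 + n*(2 - 4*m) - 2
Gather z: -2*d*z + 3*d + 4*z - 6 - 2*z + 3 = 3*d + z*(2 - 2*d) - 3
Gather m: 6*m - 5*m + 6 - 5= m + 1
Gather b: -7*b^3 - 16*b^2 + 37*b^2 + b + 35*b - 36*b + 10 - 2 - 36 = -7*b^3 + 21*b^2 - 28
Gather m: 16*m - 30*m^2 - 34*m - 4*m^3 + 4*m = -4*m^3 - 30*m^2 - 14*m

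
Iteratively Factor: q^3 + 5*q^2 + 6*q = (q + 2)*(q^2 + 3*q) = q*(q + 2)*(q + 3)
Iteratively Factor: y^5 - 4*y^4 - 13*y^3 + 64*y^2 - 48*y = (y)*(y^4 - 4*y^3 - 13*y^2 + 64*y - 48) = y*(y + 4)*(y^3 - 8*y^2 + 19*y - 12) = y*(y - 3)*(y + 4)*(y^2 - 5*y + 4) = y*(y - 4)*(y - 3)*(y + 4)*(y - 1)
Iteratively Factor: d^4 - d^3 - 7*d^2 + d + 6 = (d - 1)*(d^3 - 7*d - 6) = (d - 1)*(d + 2)*(d^2 - 2*d - 3) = (d - 3)*(d - 1)*(d + 2)*(d + 1)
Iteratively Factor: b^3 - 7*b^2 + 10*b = (b)*(b^2 - 7*b + 10) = b*(b - 5)*(b - 2)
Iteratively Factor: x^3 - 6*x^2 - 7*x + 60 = (x - 5)*(x^2 - x - 12) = (x - 5)*(x + 3)*(x - 4)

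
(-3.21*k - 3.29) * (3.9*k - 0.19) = -12.519*k^2 - 12.2211*k + 0.6251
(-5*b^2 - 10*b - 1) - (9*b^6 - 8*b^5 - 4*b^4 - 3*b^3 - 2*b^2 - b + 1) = -9*b^6 + 8*b^5 + 4*b^4 + 3*b^3 - 3*b^2 - 9*b - 2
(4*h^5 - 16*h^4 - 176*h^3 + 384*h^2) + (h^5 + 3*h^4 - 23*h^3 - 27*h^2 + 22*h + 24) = 5*h^5 - 13*h^4 - 199*h^3 + 357*h^2 + 22*h + 24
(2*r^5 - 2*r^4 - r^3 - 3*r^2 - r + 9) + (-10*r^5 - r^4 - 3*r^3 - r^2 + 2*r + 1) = -8*r^5 - 3*r^4 - 4*r^3 - 4*r^2 + r + 10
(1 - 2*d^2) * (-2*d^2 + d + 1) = 4*d^4 - 2*d^3 - 4*d^2 + d + 1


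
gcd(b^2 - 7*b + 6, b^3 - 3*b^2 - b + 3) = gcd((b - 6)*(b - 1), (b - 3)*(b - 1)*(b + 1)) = b - 1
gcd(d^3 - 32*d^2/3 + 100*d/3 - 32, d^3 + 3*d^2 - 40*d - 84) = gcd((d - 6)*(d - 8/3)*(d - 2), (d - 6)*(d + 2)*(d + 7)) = d - 6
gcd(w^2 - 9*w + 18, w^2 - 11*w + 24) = w - 3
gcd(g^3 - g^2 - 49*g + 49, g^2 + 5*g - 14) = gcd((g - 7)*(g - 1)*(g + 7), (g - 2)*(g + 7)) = g + 7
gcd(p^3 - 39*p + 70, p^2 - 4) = p - 2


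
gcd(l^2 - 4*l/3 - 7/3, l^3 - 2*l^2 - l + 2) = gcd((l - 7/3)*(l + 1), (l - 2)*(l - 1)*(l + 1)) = l + 1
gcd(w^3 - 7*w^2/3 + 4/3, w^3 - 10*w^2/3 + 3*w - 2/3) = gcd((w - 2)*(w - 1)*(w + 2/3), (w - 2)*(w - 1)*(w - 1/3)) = w^2 - 3*w + 2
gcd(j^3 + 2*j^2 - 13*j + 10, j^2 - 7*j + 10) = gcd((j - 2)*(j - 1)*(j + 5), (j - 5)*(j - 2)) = j - 2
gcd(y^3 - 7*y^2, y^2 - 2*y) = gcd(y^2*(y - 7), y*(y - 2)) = y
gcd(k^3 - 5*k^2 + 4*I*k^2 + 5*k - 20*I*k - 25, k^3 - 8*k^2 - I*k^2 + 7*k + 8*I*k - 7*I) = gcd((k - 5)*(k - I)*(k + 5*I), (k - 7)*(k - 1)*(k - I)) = k - I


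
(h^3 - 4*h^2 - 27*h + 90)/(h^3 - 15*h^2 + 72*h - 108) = (h + 5)/(h - 6)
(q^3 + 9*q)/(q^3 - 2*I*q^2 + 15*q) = (q - 3*I)/(q - 5*I)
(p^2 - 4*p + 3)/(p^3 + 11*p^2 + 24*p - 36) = (p - 3)/(p^2 + 12*p + 36)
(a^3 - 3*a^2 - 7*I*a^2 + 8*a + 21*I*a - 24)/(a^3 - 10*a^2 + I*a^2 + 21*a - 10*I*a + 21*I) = (a - 8*I)/(a - 7)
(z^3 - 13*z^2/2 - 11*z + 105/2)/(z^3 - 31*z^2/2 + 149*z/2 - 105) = (z + 3)/(z - 6)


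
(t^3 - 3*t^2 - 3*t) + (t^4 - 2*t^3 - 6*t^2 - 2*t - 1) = t^4 - t^3 - 9*t^2 - 5*t - 1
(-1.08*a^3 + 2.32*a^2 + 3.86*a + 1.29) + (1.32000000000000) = -1.08*a^3 + 2.32*a^2 + 3.86*a + 2.61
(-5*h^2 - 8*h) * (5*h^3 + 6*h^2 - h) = -25*h^5 - 70*h^4 - 43*h^3 + 8*h^2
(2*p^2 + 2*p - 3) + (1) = 2*p^2 + 2*p - 2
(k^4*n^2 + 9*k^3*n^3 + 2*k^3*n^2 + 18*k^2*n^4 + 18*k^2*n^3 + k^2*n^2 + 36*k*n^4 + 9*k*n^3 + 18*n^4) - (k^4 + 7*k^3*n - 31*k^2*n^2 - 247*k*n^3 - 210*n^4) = k^4*n^2 - k^4 + 9*k^3*n^3 + 2*k^3*n^2 - 7*k^3*n + 18*k^2*n^4 + 18*k^2*n^3 + 32*k^2*n^2 + 36*k*n^4 + 256*k*n^3 + 228*n^4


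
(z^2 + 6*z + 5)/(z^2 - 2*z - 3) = (z + 5)/(z - 3)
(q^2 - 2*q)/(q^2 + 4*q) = (q - 2)/(q + 4)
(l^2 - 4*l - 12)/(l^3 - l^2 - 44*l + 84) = (l + 2)/(l^2 + 5*l - 14)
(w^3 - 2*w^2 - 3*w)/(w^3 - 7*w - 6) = w/(w + 2)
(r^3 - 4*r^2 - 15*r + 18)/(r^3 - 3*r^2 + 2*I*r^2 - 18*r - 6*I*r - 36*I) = (r - 1)/(r + 2*I)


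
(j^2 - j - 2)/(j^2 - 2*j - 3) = (j - 2)/(j - 3)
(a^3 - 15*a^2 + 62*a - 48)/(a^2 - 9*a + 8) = a - 6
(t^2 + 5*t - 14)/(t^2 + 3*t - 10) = (t + 7)/(t + 5)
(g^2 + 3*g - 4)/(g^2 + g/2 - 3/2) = 2*(g + 4)/(2*g + 3)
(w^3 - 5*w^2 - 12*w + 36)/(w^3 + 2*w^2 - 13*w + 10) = (w^2 - 3*w - 18)/(w^2 + 4*w - 5)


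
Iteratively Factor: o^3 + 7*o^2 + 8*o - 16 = (o + 4)*(o^2 + 3*o - 4) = (o + 4)^2*(o - 1)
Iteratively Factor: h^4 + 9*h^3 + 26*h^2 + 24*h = (h + 3)*(h^3 + 6*h^2 + 8*h) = h*(h + 3)*(h^2 + 6*h + 8) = h*(h + 3)*(h + 4)*(h + 2)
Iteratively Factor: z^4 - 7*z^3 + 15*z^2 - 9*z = (z - 1)*(z^3 - 6*z^2 + 9*z) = (z - 3)*(z - 1)*(z^2 - 3*z) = z*(z - 3)*(z - 1)*(z - 3)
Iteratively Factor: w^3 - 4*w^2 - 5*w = (w - 5)*(w^2 + w) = w*(w - 5)*(w + 1)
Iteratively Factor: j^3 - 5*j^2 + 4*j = (j - 4)*(j^2 - j) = j*(j - 4)*(j - 1)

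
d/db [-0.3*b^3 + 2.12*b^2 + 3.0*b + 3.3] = -0.9*b^2 + 4.24*b + 3.0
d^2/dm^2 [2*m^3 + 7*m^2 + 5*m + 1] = 12*m + 14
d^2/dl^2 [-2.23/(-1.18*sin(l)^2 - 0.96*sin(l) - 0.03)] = (-12.420208*sin(l)^4 - 7.578432*sin(l)^3 + 16.890912*sin(l)^2 + 15.221088*sin(l) + 3.952452)/(1.18*sin(l)^2 + 0.96*sin(l) + 0.03)^3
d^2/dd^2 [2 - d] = 0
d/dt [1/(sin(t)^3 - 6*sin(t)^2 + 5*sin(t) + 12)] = (-3*sin(t)^2 + 12*sin(t) - 5)*cos(t)/(sin(t)^3 - 6*sin(t)^2 + 5*sin(t) + 12)^2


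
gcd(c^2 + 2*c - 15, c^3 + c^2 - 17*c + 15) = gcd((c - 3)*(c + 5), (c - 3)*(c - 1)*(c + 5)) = c^2 + 2*c - 15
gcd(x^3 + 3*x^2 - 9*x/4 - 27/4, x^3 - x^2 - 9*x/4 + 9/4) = x^2 - 9/4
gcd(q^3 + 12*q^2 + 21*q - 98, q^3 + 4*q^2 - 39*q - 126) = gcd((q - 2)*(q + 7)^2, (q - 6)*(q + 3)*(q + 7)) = q + 7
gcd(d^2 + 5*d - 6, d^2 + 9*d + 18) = d + 6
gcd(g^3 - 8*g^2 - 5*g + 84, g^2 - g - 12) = g^2 - g - 12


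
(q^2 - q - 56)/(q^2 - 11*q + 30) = (q^2 - q - 56)/(q^2 - 11*q + 30)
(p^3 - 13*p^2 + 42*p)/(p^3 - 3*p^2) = (p^2 - 13*p + 42)/(p*(p - 3))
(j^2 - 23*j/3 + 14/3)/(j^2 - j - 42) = (j - 2/3)/(j + 6)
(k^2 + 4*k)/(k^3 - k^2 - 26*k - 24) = k/(k^2 - 5*k - 6)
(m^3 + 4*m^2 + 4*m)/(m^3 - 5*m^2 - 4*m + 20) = m*(m + 2)/(m^2 - 7*m + 10)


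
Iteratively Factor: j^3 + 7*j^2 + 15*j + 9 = (j + 3)*(j^2 + 4*j + 3) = (j + 1)*(j + 3)*(j + 3)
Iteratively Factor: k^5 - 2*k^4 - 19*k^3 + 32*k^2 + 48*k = (k - 4)*(k^4 + 2*k^3 - 11*k^2 - 12*k) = (k - 4)*(k + 1)*(k^3 + k^2 - 12*k) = k*(k - 4)*(k + 1)*(k^2 + k - 12) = k*(k - 4)*(k + 1)*(k + 4)*(k - 3)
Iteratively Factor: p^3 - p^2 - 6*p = (p - 3)*(p^2 + 2*p) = (p - 3)*(p + 2)*(p)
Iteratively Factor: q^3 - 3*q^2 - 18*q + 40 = (q - 5)*(q^2 + 2*q - 8) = (q - 5)*(q + 4)*(q - 2)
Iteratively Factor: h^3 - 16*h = (h - 4)*(h^2 + 4*h) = h*(h - 4)*(h + 4)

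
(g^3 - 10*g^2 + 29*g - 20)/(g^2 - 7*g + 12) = (g^2 - 6*g + 5)/(g - 3)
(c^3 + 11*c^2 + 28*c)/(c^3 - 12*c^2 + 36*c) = (c^2 + 11*c + 28)/(c^2 - 12*c + 36)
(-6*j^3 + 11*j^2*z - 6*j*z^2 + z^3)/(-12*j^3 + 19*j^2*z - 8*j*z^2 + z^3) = (-2*j + z)/(-4*j + z)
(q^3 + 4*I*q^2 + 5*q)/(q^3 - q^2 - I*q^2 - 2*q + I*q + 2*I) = q*(q + 5*I)/(q^2 - q - 2)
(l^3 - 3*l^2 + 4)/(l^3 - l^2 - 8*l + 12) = (l + 1)/(l + 3)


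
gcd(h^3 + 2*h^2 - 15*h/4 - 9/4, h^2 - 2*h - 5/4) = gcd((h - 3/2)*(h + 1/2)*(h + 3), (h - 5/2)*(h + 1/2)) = h + 1/2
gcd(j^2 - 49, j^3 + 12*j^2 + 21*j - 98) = j + 7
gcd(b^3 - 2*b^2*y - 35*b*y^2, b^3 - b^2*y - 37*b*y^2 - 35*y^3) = -b^2 + 2*b*y + 35*y^2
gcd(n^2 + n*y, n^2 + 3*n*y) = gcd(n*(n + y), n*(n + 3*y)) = n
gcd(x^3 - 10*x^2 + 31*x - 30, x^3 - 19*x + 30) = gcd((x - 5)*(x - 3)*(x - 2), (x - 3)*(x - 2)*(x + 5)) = x^2 - 5*x + 6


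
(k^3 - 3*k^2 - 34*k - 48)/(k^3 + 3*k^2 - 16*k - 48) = (k^2 - 6*k - 16)/(k^2 - 16)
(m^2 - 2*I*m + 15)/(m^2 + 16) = (m^2 - 2*I*m + 15)/(m^2 + 16)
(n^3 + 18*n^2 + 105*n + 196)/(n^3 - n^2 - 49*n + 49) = (n^2 + 11*n + 28)/(n^2 - 8*n + 7)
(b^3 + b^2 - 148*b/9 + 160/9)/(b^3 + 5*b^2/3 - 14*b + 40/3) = (b - 8/3)/(b - 2)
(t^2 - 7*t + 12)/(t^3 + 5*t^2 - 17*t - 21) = (t - 4)/(t^2 + 8*t + 7)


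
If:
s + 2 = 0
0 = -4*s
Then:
No Solution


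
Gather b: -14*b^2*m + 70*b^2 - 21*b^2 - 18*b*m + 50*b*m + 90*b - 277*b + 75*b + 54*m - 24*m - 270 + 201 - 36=b^2*(49 - 14*m) + b*(32*m - 112) + 30*m - 105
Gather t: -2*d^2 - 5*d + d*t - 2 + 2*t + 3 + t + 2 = -2*d^2 - 5*d + t*(d + 3) + 3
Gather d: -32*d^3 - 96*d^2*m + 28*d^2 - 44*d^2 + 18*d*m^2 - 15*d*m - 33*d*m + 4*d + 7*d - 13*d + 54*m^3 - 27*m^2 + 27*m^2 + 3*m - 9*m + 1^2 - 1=-32*d^3 + d^2*(-96*m - 16) + d*(18*m^2 - 48*m - 2) + 54*m^3 - 6*m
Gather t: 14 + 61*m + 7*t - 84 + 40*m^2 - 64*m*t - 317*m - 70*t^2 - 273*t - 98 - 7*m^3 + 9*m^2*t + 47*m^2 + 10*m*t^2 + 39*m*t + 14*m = -7*m^3 + 87*m^2 - 242*m + t^2*(10*m - 70) + t*(9*m^2 - 25*m - 266) - 168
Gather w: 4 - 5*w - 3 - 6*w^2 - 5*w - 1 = -6*w^2 - 10*w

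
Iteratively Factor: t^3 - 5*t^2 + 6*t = (t - 3)*(t^2 - 2*t) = (t - 3)*(t - 2)*(t)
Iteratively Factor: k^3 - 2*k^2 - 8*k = (k - 4)*(k^2 + 2*k) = (k - 4)*(k + 2)*(k)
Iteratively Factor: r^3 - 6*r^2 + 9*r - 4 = (r - 1)*(r^2 - 5*r + 4) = (r - 4)*(r - 1)*(r - 1)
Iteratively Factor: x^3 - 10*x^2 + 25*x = (x - 5)*(x^2 - 5*x) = (x - 5)^2*(x)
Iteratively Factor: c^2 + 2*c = (c)*(c + 2)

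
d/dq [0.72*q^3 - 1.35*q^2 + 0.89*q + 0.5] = 2.16*q^2 - 2.7*q + 0.89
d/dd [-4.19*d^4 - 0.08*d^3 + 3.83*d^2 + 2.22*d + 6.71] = -16.76*d^3 - 0.24*d^2 + 7.66*d + 2.22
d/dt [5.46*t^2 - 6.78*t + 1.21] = 10.92*t - 6.78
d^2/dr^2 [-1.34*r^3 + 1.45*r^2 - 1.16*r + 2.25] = 2.9 - 8.04*r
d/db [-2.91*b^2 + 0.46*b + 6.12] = 0.46 - 5.82*b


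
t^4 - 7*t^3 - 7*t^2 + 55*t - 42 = (t - 7)*(t - 2)*(t - 1)*(t + 3)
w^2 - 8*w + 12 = (w - 6)*(w - 2)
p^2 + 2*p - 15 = (p - 3)*(p + 5)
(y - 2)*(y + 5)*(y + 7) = y^3 + 10*y^2 + 11*y - 70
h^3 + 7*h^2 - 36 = (h - 2)*(h + 3)*(h + 6)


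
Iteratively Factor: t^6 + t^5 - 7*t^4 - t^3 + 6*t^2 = (t)*(t^5 + t^4 - 7*t^3 - t^2 + 6*t) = t*(t + 1)*(t^4 - 7*t^2 + 6*t) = t*(t + 1)*(t + 3)*(t^3 - 3*t^2 + 2*t) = t^2*(t + 1)*(t + 3)*(t^2 - 3*t + 2) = t^2*(t - 1)*(t + 1)*(t + 3)*(t - 2)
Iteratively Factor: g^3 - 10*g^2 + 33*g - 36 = (g - 3)*(g^2 - 7*g + 12) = (g - 3)^2*(g - 4)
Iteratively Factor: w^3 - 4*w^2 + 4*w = (w)*(w^2 - 4*w + 4) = w*(w - 2)*(w - 2)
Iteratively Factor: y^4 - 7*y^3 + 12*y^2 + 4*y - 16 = (y - 4)*(y^3 - 3*y^2 + 4) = (y - 4)*(y + 1)*(y^2 - 4*y + 4) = (y - 4)*(y - 2)*(y + 1)*(y - 2)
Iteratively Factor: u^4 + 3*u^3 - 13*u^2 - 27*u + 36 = (u - 3)*(u^3 + 6*u^2 + 5*u - 12) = (u - 3)*(u - 1)*(u^2 + 7*u + 12) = (u - 3)*(u - 1)*(u + 4)*(u + 3)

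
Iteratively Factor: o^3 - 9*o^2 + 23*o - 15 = (o - 3)*(o^2 - 6*o + 5) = (o - 3)*(o - 1)*(o - 5)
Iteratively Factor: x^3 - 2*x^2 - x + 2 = (x + 1)*(x^2 - 3*x + 2) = (x - 1)*(x + 1)*(x - 2)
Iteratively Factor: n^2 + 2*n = (n + 2)*(n)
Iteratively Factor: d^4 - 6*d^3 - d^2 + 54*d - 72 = (d - 3)*(d^3 - 3*d^2 - 10*d + 24) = (d - 3)*(d + 3)*(d^2 - 6*d + 8) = (d - 3)*(d - 2)*(d + 3)*(d - 4)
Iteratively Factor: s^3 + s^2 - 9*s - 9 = (s + 3)*(s^2 - 2*s - 3) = (s - 3)*(s + 3)*(s + 1)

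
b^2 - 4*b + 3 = (b - 3)*(b - 1)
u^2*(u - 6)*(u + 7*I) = u^4 - 6*u^3 + 7*I*u^3 - 42*I*u^2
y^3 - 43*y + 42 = (y - 6)*(y - 1)*(y + 7)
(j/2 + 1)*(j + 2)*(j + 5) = j^3/2 + 9*j^2/2 + 12*j + 10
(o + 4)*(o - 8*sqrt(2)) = o^2 - 8*sqrt(2)*o + 4*o - 32*sqrt(2)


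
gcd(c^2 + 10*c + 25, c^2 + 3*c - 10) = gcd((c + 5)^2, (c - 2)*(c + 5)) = c + 5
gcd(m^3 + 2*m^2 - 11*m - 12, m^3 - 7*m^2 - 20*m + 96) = m^2 + m - 12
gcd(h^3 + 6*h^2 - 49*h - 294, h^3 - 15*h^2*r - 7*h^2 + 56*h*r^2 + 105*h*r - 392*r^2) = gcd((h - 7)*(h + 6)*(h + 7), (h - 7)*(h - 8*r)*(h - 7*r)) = h - 7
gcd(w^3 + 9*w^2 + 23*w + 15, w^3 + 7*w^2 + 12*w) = w + 3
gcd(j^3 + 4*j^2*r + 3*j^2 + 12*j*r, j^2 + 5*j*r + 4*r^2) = j + 4*r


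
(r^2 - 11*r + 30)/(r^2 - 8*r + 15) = (r - 6)/(r - 3)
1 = 1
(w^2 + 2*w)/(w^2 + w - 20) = w*(w + 2)/(w^2 + w - 20)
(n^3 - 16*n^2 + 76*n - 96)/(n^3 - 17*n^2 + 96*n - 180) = (n^2 - 10*n + 16)/(n^2 - 11*n + 30)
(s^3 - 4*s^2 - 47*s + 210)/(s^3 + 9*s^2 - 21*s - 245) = (s - 6)/(s + 7)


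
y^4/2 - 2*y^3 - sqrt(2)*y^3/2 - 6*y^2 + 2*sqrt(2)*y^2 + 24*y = y*(y/2 + sqrt(2))*(y - 4)*(y - 3*sqrt(2))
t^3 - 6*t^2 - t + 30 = (t - 5)*(t - 3)*(t + 2)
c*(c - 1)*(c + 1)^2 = c^4 + c^3 - c^2 - c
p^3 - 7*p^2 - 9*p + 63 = (p - 7)*(p - 3)*(p + 3)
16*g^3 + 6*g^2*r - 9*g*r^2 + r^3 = (-8*g + r)*(-2*g + r)*(g + r)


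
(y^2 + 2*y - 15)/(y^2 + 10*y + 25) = (y - 3)/(y + 5)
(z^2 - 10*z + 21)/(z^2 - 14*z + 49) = (z - 3)/(z - 7)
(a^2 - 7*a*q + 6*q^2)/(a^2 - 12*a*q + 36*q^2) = (-a + q)/(-a + 6*q)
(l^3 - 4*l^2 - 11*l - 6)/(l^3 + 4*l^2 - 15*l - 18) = (l^2 - 5*l - 6)/(l^2 + 3*l - 18)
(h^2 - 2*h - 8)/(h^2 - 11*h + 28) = (h + 2)/(h - 7)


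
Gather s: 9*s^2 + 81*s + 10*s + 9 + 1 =9*s^2 + 91*s + 10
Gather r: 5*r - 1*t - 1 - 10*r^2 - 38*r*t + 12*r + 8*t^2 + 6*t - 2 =-10*r^2 + r*(17 - 38*t) + 8*t^2 + 5*t - 3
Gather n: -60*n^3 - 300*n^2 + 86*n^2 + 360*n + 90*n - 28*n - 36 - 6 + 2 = -60*n^3 - 214*n^2 + 422*n - 40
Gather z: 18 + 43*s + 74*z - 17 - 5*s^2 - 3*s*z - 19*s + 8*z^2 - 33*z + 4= -5*s^2 + 24*s + 8*z^2 + z*(41 - 3*s) + 5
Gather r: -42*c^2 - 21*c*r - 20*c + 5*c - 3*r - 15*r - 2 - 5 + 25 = -42*c^2 - 15*c + r*(-21*c - 18) + 18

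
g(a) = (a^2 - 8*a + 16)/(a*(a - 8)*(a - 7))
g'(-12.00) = 0.00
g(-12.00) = -0.06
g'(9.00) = -1.68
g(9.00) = 1.39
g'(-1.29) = -0.18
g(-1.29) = -0.28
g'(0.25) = -4.58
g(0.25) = 1.08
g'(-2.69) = -0.04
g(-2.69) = -0.16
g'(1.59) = -0.12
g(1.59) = 0.11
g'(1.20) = -0.20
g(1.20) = 0.17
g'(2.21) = -0.06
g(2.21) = 0.05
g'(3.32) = -0.02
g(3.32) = 0.01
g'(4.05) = 0.00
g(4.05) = 0.00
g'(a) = (2*a - 8)/(a*(a - 8)*(a - 7)) - (a^2 - 8*a + 16)/(a*(a - 8)*(a - 7)^2) - (a^2 - 8*a + 16)/(a*(a - 8)^2*(a - 7)) - (a^2 - 8*a + 16)/(a^2*(a - 8)*(a - 7)) = (-a^4 + 16*a^3 - 112*a^2 + 480*a - 896)/(a^2*(a^4 - 30*a^3 + 337*a^2 - 1680*a + 3136))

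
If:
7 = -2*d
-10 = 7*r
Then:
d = -7/2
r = -10/7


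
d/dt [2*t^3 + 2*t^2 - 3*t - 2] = 6*t^2 + 4*t - 3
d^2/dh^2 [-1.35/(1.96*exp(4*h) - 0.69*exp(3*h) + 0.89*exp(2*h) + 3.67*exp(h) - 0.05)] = (-1.35*(7.84*exp(3*h) - 2.07*exp(2*h) + 1.78*exp(h) + 3.67)*(15.68*exp(3*h) - 4.14*exp(2*h) + 3.56*exp(h) + 7.34)*exp(h) + (42.336*exp(3*h) - 8.3835*exp(2*h) + 4.806*exp(h) + 4.9545)*(1.96*exp(4*h) - 0.69*exp(3*h) + 0.89*exp(2*h) + 3.67*exp(h) - 0.05))*exp(h)/(1.96*exp(4*h) - 0.69*exp(3*h) + 0.89*exp(2*h) + 3.67*exp(h) - 0.05)^3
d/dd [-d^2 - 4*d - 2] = -2*d - 4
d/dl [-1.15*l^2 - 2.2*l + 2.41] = -2.3*l - 2.2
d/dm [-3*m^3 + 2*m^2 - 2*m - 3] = -9*m^2 + 4*m - 2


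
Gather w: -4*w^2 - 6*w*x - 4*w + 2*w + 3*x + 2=-4*w^2 + w*(-6*x - 2) + 3*x + 2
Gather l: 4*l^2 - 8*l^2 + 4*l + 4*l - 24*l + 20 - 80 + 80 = -4*l^2 - 16*l + 20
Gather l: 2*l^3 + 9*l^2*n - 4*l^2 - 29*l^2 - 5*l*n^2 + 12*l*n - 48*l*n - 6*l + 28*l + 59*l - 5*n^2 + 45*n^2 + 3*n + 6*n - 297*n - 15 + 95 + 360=2*l^3 + l^2*(9*n - 33) + l*(-5*n^2 - 36*n + 81) + 40*n^2 - 288*n + 440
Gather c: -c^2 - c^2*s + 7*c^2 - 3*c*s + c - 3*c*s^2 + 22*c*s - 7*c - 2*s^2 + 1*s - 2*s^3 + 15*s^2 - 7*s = c^2*(6 - s) + c*(-3*s^2 + 19*s - 6) - 2*s^3 + 13*s^2 - 6*s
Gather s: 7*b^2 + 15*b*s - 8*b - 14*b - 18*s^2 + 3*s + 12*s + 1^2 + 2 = 7*b^2 - 22*b - 18*s^2 + s*(15*b + 15) + 3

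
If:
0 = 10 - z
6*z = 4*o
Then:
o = 15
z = 10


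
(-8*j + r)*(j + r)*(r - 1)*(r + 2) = -8*j^2*r^2 - 8*j^2*r + 16*j^2 - 7*j*r^3 - 7*j*r^2 + 14*j*r + r^4 + r^3 - 2*r^2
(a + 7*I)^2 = a^2 + 14*I*a - 49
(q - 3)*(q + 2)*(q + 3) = q^3 + 2*q^2 - 9*q - 18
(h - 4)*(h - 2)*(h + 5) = h^3 - h^2 - 22*h + 40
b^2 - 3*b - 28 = (b - 7)*(b + 4)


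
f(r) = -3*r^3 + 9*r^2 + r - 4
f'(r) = -9*r^2 + 18*r + 1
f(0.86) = 1.61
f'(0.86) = 9.82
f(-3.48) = 227.95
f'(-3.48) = -170.63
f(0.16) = -3.62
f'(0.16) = 3.65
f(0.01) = -3.99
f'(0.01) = 1.18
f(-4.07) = 343.27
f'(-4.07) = -221.34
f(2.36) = 9.05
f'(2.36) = -6.65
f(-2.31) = 78.69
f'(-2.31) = -88.60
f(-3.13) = 173.03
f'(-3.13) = -143.51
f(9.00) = -1453.00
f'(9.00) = -566.00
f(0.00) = -4.00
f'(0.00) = 1.00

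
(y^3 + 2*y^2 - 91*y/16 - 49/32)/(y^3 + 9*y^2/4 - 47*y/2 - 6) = (8*y^2 + 14*y - 49)/(8*(y^2 + 2*y - 24))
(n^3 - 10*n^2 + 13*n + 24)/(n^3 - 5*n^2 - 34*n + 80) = (n^2 - 2*n - 3)/(n^2 + 3*n - 10)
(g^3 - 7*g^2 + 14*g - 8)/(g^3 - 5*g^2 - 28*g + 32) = (g^2 - 6*g + 8)/(g^2 - 4*g - 32)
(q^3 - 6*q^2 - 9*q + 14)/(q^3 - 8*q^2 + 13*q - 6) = (q^2 - 5*q - 14)/(q^2 - 7*q + 6)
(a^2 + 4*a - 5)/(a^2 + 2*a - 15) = (a - 1)/(a - 3)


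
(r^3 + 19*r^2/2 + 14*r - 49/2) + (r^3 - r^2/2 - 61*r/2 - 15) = 2*r^3 + 9*r^2 - 33*r/2 - 79/2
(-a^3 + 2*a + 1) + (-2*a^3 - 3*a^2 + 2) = -3*a^3 - 3*a^2 + 2*a + 3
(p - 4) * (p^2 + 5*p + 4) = p^3 + p^2 - 16*p - 16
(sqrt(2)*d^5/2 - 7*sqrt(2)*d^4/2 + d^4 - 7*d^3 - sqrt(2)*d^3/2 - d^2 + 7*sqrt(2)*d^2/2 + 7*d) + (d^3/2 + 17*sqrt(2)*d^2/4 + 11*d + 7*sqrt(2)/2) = sqrt(2)*d^5/2 - 7*sqrt(2)*d^4/2 + d^4 - 13*d^3/2 - sqrt(2)*d^3/2 - d^2 + 31*sqrt(2)*d^2/4 + 18*d + 7*sqrt(2)/2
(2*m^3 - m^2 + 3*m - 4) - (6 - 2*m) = 2*m^3 - m^2 + 5*m - 10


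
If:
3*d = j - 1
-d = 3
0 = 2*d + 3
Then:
No Solution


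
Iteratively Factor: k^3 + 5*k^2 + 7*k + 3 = (k + 1)*(k^2 + 4*k + 3) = (k + 1)^2*(k + 3)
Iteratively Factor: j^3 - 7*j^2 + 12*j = (j - 3)*(j^2 - 4*j) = (j - 4)*(j - 3)*(j)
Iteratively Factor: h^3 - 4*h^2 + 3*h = (h)*(h^2 - 4*h + 3) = h*(h - 3)*(h - 1)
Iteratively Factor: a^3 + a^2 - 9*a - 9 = (a + 3)*(a^2 - 2*a - 3) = (a - 3)*(a + 3)*(a + 1)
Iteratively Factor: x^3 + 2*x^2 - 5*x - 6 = (x + 3)*(x^2 - x - 2) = (x - 2)*(x + 3)*(x + 1)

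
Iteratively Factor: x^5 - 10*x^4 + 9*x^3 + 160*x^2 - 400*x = (x - 5)*(x^4 - 5*x^3 - 16*x^2 + 80*x) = (x - 5)^2*(x^3 - 16*x) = (x - 5)^2*(x + 4)*(x^2 - 4*x) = (x - 5)^2*(x - 4)*(x + 4)*(x)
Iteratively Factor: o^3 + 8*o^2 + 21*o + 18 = (o + 3)*(o^2 + 5*o + 6) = (o + 3)^2*(o + 2)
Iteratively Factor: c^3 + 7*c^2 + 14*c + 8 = (c + 1)*(c^2 + 6*c + 8) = (c + 1)*(c + 2)*(c + 4)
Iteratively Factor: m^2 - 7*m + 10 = (m - 5)*(m - 2)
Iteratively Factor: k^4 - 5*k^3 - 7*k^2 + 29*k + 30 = (k - 5)*(k^3 - 7*k - 6) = (k - 5)*(k + 1)*(k^2 - k - 6) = (k - 5)*(k + 1)*(k + 2)*(k - 3)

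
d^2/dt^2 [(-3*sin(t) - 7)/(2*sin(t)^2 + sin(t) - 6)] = (12*sin(t)^5 + 106*sin(t)^4 + 234*sin(t)^3 + 193*sin(t)^2 - 150*sin(t) - 218)/(sin(t) - cos(2*t) - 5)^3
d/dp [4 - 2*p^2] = -4*p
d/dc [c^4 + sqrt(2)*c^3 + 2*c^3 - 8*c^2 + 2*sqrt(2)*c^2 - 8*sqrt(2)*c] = 4*c^3 + 3*sqrt(2)*c^2 + 6*c^2 - 16*c + 4*sqrt(2)*c - 8*sqrt(2)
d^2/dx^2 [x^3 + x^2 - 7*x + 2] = 6*x + 2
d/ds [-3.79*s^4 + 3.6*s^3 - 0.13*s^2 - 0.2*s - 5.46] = -15.16*s^3 + 10.8*s^2 - 0.26*s - 0.2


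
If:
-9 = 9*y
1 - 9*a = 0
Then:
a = 1/9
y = -1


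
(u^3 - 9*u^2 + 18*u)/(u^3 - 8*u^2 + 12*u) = (u - 3)/(u - 2)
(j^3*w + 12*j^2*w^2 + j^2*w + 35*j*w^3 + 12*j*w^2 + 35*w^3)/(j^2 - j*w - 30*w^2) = w*(-j^2 - 7*j*w - j - 7*w)/(-j + 6*w)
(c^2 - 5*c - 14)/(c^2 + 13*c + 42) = (c^2 - 5*c - 14)/(c^2 + 13*c + 42)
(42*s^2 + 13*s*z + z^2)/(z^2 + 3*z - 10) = (42*s^2 + 13*s*z + z^2)/(z^2 + 3*z - 10)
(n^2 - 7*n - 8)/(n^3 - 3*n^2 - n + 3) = (n - 8)/(n^2 - 4*n + 3)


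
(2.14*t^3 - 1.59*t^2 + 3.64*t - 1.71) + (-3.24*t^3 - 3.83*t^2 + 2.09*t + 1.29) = -1.1*t^3 - 5.42*t^2 + 5.73*t - 0.42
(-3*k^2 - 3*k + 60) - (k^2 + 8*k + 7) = -4*k^2 - 11*k + 53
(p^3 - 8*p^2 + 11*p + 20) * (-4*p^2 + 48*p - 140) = -4*p^5 + 80*p^4 - 568*p^3 + 1568*p^2 - 580*p - 2800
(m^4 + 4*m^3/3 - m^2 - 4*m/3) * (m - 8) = m^5 - 20*m^4/3 - 35*m^3/3 + 20*m^2/3 + 32*m/3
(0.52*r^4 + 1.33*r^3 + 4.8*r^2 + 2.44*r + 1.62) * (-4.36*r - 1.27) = -2.2672*r^5 - 6.4592*r^4 - 22.6171*r^3 - 16.7344*r^2 - 10.162*r - 2.0574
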